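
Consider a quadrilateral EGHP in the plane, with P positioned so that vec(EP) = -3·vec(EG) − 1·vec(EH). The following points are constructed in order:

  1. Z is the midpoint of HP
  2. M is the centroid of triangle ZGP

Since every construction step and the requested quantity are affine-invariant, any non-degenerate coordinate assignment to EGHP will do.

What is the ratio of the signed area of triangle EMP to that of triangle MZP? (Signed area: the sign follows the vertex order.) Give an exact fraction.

[EMP]:[MZP] = 1/5

Set E = (0, 0), G = (1, 0), H = (0, 1), P = (-3, -1); any affine frame gives the same invariant.
1. Z is the midpoint of HP ⇒ Z = (-3/2, 0)
2. M is the centroid of triangle ZGP ⇒ M = (-7/6, -1/3)
2·[EMP] = 1/6, 2·[MZP] = 5/6
[EMP]:[MZP] = 1/6:5/6 = 1/5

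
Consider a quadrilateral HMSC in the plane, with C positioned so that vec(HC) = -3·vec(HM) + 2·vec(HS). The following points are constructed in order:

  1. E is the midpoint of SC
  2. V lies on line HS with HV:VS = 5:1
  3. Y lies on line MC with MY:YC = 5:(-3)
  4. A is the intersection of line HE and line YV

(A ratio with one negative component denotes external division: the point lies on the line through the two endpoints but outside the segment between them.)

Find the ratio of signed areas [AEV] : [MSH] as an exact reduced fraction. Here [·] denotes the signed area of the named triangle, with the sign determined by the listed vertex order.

Assign H = (0, 0), M = (1, 0), S = (0, 1), C = (-3, 2) — the answer is frame-independent, so this choice is without loss of generality.
1. E is the midpoint of SC ⇒ E = (-3/2, 3/2)
2. V lies on line HS with HV:VS = 5:1 ⇒ V = (0, 5/6)
3. Y lies on line MC with MY:YC = 5:(-3) ⇒ Y = (-9, 5)
4. A is the intersection of line HE and line YV ⇒ A = (-45/29, 45/29)
2·[AEV] = 5/116, 2·[MSH] = 1
[AEV]:[MSH] = 5/116:1 = 5/116

[AEV]:[MSH] = 5/116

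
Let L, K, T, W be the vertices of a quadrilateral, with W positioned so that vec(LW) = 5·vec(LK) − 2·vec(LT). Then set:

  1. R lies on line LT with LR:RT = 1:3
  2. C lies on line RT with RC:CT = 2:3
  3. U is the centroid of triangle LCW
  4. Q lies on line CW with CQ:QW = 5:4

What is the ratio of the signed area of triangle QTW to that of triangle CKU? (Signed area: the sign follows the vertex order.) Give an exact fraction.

[QTW]:[CKU] = 60/7

Choose coordinates L = (0, 0), K = (1, 0), T = (0, 1), W = (5, -2).
1. R lies on line LT with LR:RT = 1:3 ⇒ R = (0, 1/4)
2. C lies on line RT with RC:CT = 2:3 ⇒ C = (0, 11/20)
3. U is the centroid of triangle LCW ⇒ U = (5/3, -29/60)
4. Q lies on line CW with CQ:QW = 5:4 ⇒ Q = (25/9, -13/15)
2·[QTW] = -1, 2·[CKU] = -7/60
[QTW]:[CKU] = -1:-7/60 = 60/7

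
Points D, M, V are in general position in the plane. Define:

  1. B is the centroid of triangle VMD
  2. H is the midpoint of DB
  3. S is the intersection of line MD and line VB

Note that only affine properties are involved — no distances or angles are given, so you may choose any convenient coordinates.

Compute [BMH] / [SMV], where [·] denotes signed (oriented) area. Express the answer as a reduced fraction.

[BMH]:[SMV] = -1/3

Choose coordinates D = (0, 0), M = (1, 0), V = (0, 1).
1. B is the centroid of triangle VMD ⇒ B = (1/3, 1/3)
2. H is the midpoint of DB ⇒ H = (1/6, 1/6)
3. S is the intersection of line MD and line VB ⇒ S = (1/2, 0)
2·[BMH] = -1/6, 2·[SMV] = 1/2
[BMH]:[SMV] = -1/6:1/2 = -1/3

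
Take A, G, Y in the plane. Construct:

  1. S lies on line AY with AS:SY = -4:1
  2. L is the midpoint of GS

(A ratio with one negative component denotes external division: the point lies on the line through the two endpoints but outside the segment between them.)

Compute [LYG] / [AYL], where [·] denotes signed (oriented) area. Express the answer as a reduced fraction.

Assign A = (0, 0), G = (1, 0), Y = (0, 1) — the answer is frame-independent, so this choice is without loss of generality.
1. S lies on line AY with AS:SY = -4:1 ⇒ S = (0, 4/3)
2. L is the midpoint of GS ⇒ L = (1/2, 2/3)
2·[LYG] = 1/6, 2·[AYL] = -1/2
[LYG]:[AYL] = 1/6:-1/2 = -1/3

[LYG]:[AYL] = -1/3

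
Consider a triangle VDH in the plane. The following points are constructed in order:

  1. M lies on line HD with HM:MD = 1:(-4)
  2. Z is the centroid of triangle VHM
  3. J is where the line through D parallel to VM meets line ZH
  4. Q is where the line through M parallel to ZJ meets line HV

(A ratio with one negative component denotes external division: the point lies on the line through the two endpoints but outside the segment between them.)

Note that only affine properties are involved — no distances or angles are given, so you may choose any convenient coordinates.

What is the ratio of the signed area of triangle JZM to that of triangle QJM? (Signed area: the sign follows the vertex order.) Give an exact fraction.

Choose coordinates V = (0, 0), D = (1, 0), H = (0, 1).
1. M lies on line HD with HM:MD = 1:(-4) ⇒ M = (-1/3, 4/3)
2. Z is the centroid of triangle VHM ⇒ Z = (-1/9, 7/9)
3. J is where the line through D parallel to VM meets line ZH ⇒ J = (1/2, 2)
4. Q is where the line through M parallel to ZJ meets line HV ⇒ Q = (0, 2)
2·[JZM] = -11/18, 2·[QJM] = -1/3
[JZM]:[QJM] = -11/18:-1/3 = 11/6

[JZM]:[QJM] = 11/6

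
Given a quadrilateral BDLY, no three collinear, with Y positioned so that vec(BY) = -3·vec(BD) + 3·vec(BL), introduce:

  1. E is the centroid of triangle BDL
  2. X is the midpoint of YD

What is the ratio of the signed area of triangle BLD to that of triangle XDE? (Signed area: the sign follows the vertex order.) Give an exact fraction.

Choose coordinates B = (0, 0), D = (1, 0), L = (0, 1), Y = (-3, 3).
1. E is the centroid of triangle BDL ⇒ E = (1/3, 1/3)
2. X is the midpoint of YD ⇒ X = (-1, 3/2)
2·[BLD] = -1, 2·[XDE] = -1/3
[BLD]:[XDE] = -1:-1/3 = 3

[BLD]:[XDE] = 3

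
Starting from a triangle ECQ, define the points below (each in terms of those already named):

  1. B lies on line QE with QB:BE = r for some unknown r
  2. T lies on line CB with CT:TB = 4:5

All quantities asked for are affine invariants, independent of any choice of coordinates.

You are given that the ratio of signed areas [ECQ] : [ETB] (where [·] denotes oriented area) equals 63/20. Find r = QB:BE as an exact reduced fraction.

Work in coordinates with E = (0, 0), C = (1, 0), Q = (0, 1).
1. With QB:BE = r, write λ = r/(r+1) so B = Q + λ·(E−Q); B is affine-linear in λ
2. T lies on line CB with CT:TB = 4:5 ⇒ T is an affine combination of earlier points and hence also affine-linear in λ
Every point depending on B is an affine combination of B and λ-independent points, so each such coordinate is linear in λ; the λ² term in each signed area is a multiple of (E−Q)×(E−Q) = 0, so 2·[ECQ] and 2·[ETB] are each linear in λ. Evaluating at λ=0 and λ=1:
  2·[ECQ] = 1,   2·[ETB] = -5/9·λ + 5/9
So [ECQ]:[ETB] = (1) / (-5/9·λ + 5/9). Setting this equal to 63/20:
  1 = 63/20·(-5/9·λ + 5/9)  ⇒  λ = 3/7
Then r = λ/(1−λ) = (3/7)/(4/7) = 3/4. Check: with r = 3/4, B = (0, 4/7) and [ECQ]:[ETB] = 63/20 as required.

r = 3/4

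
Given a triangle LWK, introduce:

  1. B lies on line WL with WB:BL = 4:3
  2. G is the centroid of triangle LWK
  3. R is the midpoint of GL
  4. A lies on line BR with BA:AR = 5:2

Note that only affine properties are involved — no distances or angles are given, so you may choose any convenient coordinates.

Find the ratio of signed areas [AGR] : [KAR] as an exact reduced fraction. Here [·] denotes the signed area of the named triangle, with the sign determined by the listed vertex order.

Choose coordinates L = (0, 0), W = (1, 0), K = (0, 1).
1. B lies on line WL with WB:BL = 4:3 ⇒ B = (3/7, 0)
2. G is the centroid of triangle LWK ⇒ G = (1/3, 1/3)
3. R is the midpoint of GL ⇒ R = (1/6, 1/6)
4. A lies on line BR with BA:AR = 5:2 ⇒ A = (71/294, 5/42)
2·[AGR] = 1/49, 2·[KAR] = -8/147
[AGR]:[KAR] = 1/49:-8/147 = -3/8

[AGR]:[KAR] = -3/8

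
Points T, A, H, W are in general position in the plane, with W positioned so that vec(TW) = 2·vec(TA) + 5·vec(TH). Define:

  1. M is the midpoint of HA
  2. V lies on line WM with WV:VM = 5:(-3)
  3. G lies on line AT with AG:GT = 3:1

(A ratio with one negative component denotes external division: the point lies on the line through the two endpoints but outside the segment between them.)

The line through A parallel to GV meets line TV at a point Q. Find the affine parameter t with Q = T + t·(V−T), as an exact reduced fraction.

t = 4

Work in coordinates with T = (0, 0), A = (1, 0), H = (0, 1), W = (2, 5).
1. M is the midpoint of HA ⇒ M = (1/2, 1/2)
2. V lies on line WM with WV:VM = 5:(-3) ⇒ V = (-7/4, -25/4)
3. G lies on line AT with AG:GT = 3:1 ⇒ G = (1/4, 0)
through A parallel to GV: direction (-2, -25/4); meets TV at Q = (-7, -25)
Q = T + t·(V−T) with t = 4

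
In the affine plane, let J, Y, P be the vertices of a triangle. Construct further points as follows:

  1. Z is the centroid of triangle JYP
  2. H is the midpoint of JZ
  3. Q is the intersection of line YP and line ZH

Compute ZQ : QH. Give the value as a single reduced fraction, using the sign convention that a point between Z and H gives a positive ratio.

Assign J = (0, 0), Y = (1, 0), P = (0, 1) — the answer is frame-independent, so this choice is without loss of generality.
1. Z is the centroid of triangle JYP ⇒ Z = (1/3, 1/3)
2. H is the midpoint of JZ ⇒ H = (1/6, 1/6)
3. Q is the intersection of line YP and line ZH ⇒ Q = (1/2, 1/2)
Q = Z + t·(H−Z) with t = -1, so ZQ:QH = t:(1−t) = -1:2

ZQ:QH = -1/2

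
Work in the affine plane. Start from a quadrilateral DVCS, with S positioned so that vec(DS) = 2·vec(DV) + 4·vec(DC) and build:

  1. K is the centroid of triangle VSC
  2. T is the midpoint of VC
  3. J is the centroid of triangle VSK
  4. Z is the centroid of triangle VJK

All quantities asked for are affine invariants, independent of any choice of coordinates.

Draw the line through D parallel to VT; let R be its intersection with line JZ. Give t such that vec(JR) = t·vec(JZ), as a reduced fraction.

Assign D = (0, 0), V = (1, 0), C = (0, 1), S = (2, 4) — the answer is frame-independent, so this choice is without loss of generality.
1. K is the centroid of triangle VSC ⇒ K = (1, 5/3)
2. T is the midpoint of VC ⇒ T = (1/2, 1/2)
3. J is the centroid of triangle VSK ⇒ J = (4/3, 17/9)
4. Z is the centroid of triangle VJK ⇒ Z = (10/9, 32/27)
through D parallel to VT: direction (-1/2, 1/2); meets JZ at R = (14/25, -14/25)
R = J + t·(Z−J) with t = 87/25

t = 87/25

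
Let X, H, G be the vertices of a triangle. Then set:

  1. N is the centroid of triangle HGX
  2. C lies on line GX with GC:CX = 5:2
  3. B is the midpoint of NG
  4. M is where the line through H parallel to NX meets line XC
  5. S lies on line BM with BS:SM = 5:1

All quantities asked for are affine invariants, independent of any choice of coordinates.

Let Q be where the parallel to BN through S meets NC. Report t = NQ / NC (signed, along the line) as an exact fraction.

t = 7/3

Work in coordinates with X = (0, 0), H = (1, 0), G = (0, 1).
1. N is the centroid of triangle HGX ⇒ N = (1/3, 1/3)
2. C lies on line GX with GC:CX = 5:2 ⇒ C = (0, 2/7)
3. B is the midpoint of NG ⇒ B = (1/6, 2/3)
4. M is where the line through H parallel to NX meets line XC ⇒ M = (0, -1)
5. S lies on line BM with BS:SM = 5:1 ⇒ S = (1/36, -13/18)
through S parallel to BN: direction (1/6, -1/3); meets NC at Q = (-4/9, 2/9)
Q = N + t·(C−N) with t = 7/3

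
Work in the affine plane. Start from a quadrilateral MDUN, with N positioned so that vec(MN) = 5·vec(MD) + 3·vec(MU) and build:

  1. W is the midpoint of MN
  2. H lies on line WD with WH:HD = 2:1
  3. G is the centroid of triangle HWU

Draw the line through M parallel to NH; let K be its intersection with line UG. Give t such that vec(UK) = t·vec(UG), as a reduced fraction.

Assign M = (0, 0), D = (1, 0), U = (0, 1), N = (5, 3) — the answer is frame-independent, so this choice is without loss of generality.
1. W is the midpoint of MN ⇒ W = (5/2, 3/2)
2. H lies on line WD with WH:HD = 2:1 ⇒ H = (3/2, 1/2)
3. G is the centroid of triangle HWU ⇒ G = (4/3, 1)
through M parallel to NH: direction (-7/2, -5/2); meets UG at K = (7/5, 1)
K = U + t·(G−U) with t = 21/20

t = 21/20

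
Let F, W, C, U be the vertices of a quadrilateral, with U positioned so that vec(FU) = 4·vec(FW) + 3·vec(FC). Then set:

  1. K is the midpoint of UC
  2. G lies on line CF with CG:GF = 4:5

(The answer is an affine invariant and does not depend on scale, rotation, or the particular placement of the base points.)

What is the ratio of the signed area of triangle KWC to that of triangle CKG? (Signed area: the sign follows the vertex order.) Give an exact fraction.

[KWC]:[CKG] = 27/8

Assign F = (0, 0), W = (1, 0), C = (0, 1), U = (4, 3) — the answer is frame-independent, so this choice is without loss of generality.
1. K is the midpoint of UC ⇒ K = (2, 2)
2. G lies on line CF with CG:GF = 4:5 ⇒ G = (0, 5/9)
2·[KWC] = -3, 2·[CKG] = -8/9
[KWC]:[CKG] = -3:-8/9 = 27/8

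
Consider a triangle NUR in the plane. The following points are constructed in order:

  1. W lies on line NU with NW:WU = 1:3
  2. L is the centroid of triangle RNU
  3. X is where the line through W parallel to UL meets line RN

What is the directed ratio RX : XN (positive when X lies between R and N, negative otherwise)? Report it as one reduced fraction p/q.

RX:XN = 7

Set N = (0, 0), U = (1, 0), R = (0, 1); any affine frame gives the same invariant.
1. W lies on line NU with NW:WU = 1:3 ⇒ W = (1/4, 0)
2. L is the centroid of triangle RNU ⇒ L = (1/3, 1/3)
3. X is where the line through W parallel to UL meets line RN ⇒ X = (0, 1/8)
X = R + t·(N−R) with t = 7/8, so RX:XN = t:(1−t) = 7/8:1/8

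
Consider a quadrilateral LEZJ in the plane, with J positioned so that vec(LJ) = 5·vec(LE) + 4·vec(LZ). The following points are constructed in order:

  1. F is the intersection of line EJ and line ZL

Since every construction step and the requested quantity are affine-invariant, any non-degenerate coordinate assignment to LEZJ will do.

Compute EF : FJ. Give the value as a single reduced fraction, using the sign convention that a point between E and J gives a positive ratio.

EF:FJ = -1/5

Choose coordinates L = (0, 0), E = (1, 0), Z = (0, 1), J = (5, 4).
1. F is the intersection of line EJ and line ZL ⇒ F = (0, -1)
F = E + t·(J−E) with t = -1/4, so EF:FJ = t:(1−t) = -1/4:5/4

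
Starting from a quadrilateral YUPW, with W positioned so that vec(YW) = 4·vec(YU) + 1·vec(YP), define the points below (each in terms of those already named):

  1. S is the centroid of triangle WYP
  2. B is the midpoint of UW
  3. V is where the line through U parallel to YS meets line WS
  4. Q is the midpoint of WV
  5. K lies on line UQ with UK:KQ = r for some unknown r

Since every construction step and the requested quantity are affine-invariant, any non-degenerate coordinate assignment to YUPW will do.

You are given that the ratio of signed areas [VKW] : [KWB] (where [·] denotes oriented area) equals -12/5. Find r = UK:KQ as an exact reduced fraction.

Assign Y = (0, 0), U = (1, 0), P = (0, 1), W = (4, 1) — the answer is frame-independent, so this choice is without loss of generality.
1. S is the centroid of triangle WYP ⇒ S = (4/3, 2/3)
2. B is the midpoint of UW ⇒ B = (5/2, 1/2)
3. V is where the line through U parallel to YS meets line WS ⇒ V = (8/3, 5/6)
4. Q is the midpoint of WV ⇒ Q = (10/3, 11/12)
5. With UK:KQ = r, write λ = r/(r+1) so K = U + λ·(Q−U); K is affine-linear in λ
Every point depending on K is an affine combination of K and λ-independent points, so each such coordinate is linear in λ; the λ² term in each signed area is a multiple of (Q−U)×(Q−U) = 0, so 2·[VKW] and 2·[KWB] are each linear in λ. Evaluating at λ=0 and λ=1:
  2·[VKW] = -5/6·λ + 5/6,   2·[KWB] = -5/24·λ
So [VKW]:[KWB] = (-5/6·λ + 5/6) / (-5/24·λ). Setting this equal to -12/5:
  -5/6·λ + 5/6 = -12/5·(-5/24·λ)  ⇒  λ = 5/8
Then r = λ/(1−λ) = (5/8)/(3/8) = 5/3. Check: with r = 5/3, K = (59/24, 55/96) and [VKW]:[KWB] = -12/5 as required.

r = 5/3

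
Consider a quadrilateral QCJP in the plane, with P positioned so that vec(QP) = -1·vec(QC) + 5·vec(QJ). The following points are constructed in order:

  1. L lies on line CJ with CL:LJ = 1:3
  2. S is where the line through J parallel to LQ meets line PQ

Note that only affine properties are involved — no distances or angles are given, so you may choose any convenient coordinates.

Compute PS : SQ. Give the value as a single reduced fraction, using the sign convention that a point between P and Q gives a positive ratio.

Work in coordinates with Q = (0, 0), C = (1, 0), J = (0, 1), P = (-1, 5).
1. L lies on line CJ with CL:LJ = 1:3 ⇒ L = (3/4, 1/4)
2. S is where the line through J parallel to LQ meets line PQ ⇒ S = (-3/16, 15/16)
S = P + t·(Q−P) with t = 13/16, so PS:SQ = t:(1−t) = 13/16:3/16

PS:SQ = 13/3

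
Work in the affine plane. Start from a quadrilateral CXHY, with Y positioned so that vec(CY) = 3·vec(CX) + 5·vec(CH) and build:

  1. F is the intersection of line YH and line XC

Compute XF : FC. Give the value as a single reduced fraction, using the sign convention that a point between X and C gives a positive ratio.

Assign C = (0, 0), X = (1, 0), H = (0, 1), Y = (3, 5) — the answer is frame-independent, so this choice is without loss of generality.
1. F is the intersection of line YH and line XC ⇒ F = (-3/4, 0)
F = X + t·(C−X) with t = 7/4, so XF:FC = t:(1−t) = 7/4:-3/4

XF:FC = -7/3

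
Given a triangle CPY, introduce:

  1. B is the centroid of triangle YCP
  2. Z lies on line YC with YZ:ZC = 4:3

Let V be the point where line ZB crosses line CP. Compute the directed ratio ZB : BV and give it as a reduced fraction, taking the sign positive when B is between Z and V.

ZB:BV = 2/7

Choose coordinates C = (0, 0), P = (1, 0), Y = (0, 1).
1. B is the centroid of triangle YCP ⇒ B = (1/3, 1/3)
2. Z lies on line YC with YZ:ZC = 4:3 ⇒ Z = (0, 3/7)
line ZB meets CP at V = (3/2, 0)
B = Z + t·(V−Z) with t = 2/9, so ZB:BV = 2/9:7/9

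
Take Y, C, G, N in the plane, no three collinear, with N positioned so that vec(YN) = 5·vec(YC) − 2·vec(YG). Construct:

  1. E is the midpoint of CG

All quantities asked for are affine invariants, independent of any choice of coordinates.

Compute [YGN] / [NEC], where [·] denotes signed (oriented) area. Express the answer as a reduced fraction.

Choose coordinates Y = (0, 0), C = (1, 0), G = (0, 1), N = (5, -2).
1. E is the midpoint of CG ⇒ E = (1/2, 1/2)
2·[YGN] = -5, 2·[NEC] = 1
[YGN]:[NEC] = -5:1 = -5

[YGN]:[NEC] = -5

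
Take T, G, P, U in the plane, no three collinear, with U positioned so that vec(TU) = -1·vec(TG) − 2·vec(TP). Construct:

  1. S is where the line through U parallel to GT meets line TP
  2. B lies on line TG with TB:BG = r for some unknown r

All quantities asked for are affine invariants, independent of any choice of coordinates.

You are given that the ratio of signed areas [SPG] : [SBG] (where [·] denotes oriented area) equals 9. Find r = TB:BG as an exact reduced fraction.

Assign T = (0, 0), G = (1, 0), P = (0, 1), U = (-1, -2) — the answer is frame-independent, so this choice is without loss of generality.
1. S is where the line through U parallel to GT meets line TP ⇒ S = (0, -2)
2. With TB:BG = r, write λ = r/(r+1) so B = T + λ·(G−T); B is affine-linear in λ
Every point depending on B is an affine combination of B and λ-independent points, so each such coordinate is linear in λ; the λ² term in each signed area is a multiple of (G−T)×(G−T) = 0, so 2·[SPG] and 2·[SBG] are each linear in λ. Evaluating at λ=0 and λ=1:
  2·[SPG] = -3,   2·[SBG] = 2·λ − 2
So [SPG]:[SBG] = (-3) / (2·λ − 2). Setting this equal to 9:
  -3 = 9·(2·λ − 2)  ⇒  λ = 5/6
Then r = λ/(1−λ) = (5/6)/(1/6) = 5. Check: with r = 5, B = (5/6, 0) and [SPG]:[SBG] = 9 as required.

r = 5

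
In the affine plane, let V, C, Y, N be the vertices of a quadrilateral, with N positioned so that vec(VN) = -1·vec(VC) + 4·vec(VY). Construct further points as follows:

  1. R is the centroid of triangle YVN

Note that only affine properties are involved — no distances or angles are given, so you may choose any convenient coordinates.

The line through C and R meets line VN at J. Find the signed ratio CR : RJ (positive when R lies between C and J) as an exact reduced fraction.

CR:RJ = 11

Assign V = (0, 0), C = (1, 0), Y = (0, 1), N = (-1, 4) — the answer is frame-independent, so this choice is without loss of generality.
1. R is the centroid of triangle YVN ⇒ R = (-1/3, 5/3)
line CR meets VN at J = (-5/11, 20/11)
R = C + t·(J−C) with t = 11/12, so CR:RJ = 11/12:1/12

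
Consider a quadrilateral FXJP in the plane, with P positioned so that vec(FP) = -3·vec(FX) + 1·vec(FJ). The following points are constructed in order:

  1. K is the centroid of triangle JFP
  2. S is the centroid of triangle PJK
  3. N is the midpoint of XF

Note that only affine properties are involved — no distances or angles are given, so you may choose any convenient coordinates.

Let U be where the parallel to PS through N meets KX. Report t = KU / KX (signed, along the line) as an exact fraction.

Set F = (0, 0), X = (1, 0), J = (0, 1), P = (-3, 1); any affine frame gives the same invariant.
1. K is the centroid of triangle JFP ⇒ K = (-1, 2/3)
2. S is the centroid of triangle PJK ⇒ S = (-4/3, 8/9)
3. N is the midpoint of XF ⇒ N = (1/2, 0)
through N parallel to PS: direction (5/3, -1/9); meets KX at U = (9/8, -1/24)
U = K + t·(X−K) with t = 17/16

t = 17/16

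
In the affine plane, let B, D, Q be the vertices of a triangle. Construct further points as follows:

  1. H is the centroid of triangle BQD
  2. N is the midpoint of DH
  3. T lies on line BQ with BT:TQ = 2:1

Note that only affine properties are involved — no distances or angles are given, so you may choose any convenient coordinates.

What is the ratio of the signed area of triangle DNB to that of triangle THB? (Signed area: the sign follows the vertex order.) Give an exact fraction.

Work in coordinates with B = (0, 0), D = (1, 0), Q = (0, 1).
1. H is the centroid of triangle BQD ⇒ H = (1/3, 1/3)
2. N is the midpoint of DH ⇒ N = (2/3, 1/6)
3. T lies on line BQ with BT:TQ = 2:1 ⇒ T = (0, 2/3)
2·[DNB] = 1/6, 2·[THB] = -2/9
[DNB]:[THB] = 1/6:-2/9 = -3/4

[DNB]:[THB] = -3/4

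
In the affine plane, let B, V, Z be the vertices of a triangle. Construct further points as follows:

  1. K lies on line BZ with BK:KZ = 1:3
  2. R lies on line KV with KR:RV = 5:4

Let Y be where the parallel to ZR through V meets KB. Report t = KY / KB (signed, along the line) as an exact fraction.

t = -27/5

Work in coordinates with B = (0, 0), V = (1, 0), Z = (0, 1).
1. K lies on line BZ with BK:KZ = 1:3 ⇒ K = (0, 1/4)
2. R lies on line KV with KR:RV = 5:4 ⇒ R = (5/9, 1/9)
through V parallel to ZR: direction (5/9, -8/9); meets KB at Y = (0, 8/5)
Y = K + t·(B−K) with t = -27/5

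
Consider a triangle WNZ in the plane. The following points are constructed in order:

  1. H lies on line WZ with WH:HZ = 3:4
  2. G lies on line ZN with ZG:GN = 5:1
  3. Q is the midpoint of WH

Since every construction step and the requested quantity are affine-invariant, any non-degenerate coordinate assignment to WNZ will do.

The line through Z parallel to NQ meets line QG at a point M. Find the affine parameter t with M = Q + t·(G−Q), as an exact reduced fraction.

t = 6

Assign W = (0, 0), N = (1, 0), Z = (0, 1) — the answer is frame-independent, so this choice is without loss of generality.
1. H lies on line WZ with WH:HZ = 3:4 ⇒ H = (0, 3/7)
2. G lies on line ZN with ZG:GN = 5:1 ⇒ G = (5/6, 1/6)
3. Q is the midpoint of WH ⇒ Q = (0, 3/14)
through Z parallel to NQ: direction (-1, 3/14); meets QG at M = (5, -1/14)
M = Q + t·(G−Q) with t = 6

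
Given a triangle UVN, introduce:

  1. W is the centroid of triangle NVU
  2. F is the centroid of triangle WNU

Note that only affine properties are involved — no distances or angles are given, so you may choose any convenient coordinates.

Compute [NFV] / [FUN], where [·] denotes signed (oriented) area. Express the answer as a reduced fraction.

Choose coordinates U = (0, 0), V = (1, 0), N = (0, 1).
1. W is the centroid of triangle NVU ⇒ W = (1/3, 1/3)
2. F is the centroid of triangle WNU ⇒ F = (1/9, 4/9)
2·[NFV] = 4/9, 2·[FUN] = -1/9
[NFV]:[FUN] = 4/9:-1/9 = -4

[NFV]:[FUN] = -4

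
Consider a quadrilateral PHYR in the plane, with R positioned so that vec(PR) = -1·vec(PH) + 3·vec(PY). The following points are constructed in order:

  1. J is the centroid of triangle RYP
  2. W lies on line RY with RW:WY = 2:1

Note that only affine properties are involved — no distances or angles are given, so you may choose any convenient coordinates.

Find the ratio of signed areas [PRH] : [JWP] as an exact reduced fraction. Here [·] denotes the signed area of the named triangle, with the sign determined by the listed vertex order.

Assign P = (0, 0), H = (1, 0), Y = (0, 1), R = (-1, 3) — the answer is frame-independent, so this choice is without loss of generality.
1. J is the centroid of triangle RYP ⇒ J = (-1/3, 4/3)
2. W lies on line RY with RW:WY = 2:1 ⇒ W = (-1/3, 5/3)
2·[PRH] = -3, 2·[JWP] = -1/9
[PRH]:[JWP] = -3:-1/9 = 27

[PRH]:[JWP] = 27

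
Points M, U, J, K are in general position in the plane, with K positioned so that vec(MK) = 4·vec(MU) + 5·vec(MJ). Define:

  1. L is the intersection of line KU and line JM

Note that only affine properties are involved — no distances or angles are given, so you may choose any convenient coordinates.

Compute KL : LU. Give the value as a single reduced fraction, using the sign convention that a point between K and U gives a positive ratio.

KL:LU = -4

Set M = (0, 0), U = (1, 0), J = (0, 1), K = (4, 5); any affine frame gives the same invariant.
1. L is the intersection of line KU and line JM ⇒ L = (0, -5/3)
L = K + t·(U−K) with t = 4/3, so KL:LU = t:(1−t) = 4/3:-1/3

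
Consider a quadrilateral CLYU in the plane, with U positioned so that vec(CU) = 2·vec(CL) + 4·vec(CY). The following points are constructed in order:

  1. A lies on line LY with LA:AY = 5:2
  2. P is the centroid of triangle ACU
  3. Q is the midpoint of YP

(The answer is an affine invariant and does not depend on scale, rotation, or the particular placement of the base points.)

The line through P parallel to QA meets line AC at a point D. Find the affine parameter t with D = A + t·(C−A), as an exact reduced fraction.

Assign C = (0, 0), L = (1, 0), Y = (0, 1), U = (2, 4) — the answer is frame-independent, so this choice is without loss of generality.
1. A lies on line LY with LA:AY = 5:2 ⇒ A = (2/7, 5/7)
2. P is the centroid of triangle ACU ⇒ P = (16/21, 11/7)
3. Q is the midpoint of YP ⇒ Q = (8/21, 9/7)
through P parallel to QA: direction (-2/21, -4/7); meets AC at D = (6/7, 15/7)
D = A + t·(C−A) with t = -2

t = -2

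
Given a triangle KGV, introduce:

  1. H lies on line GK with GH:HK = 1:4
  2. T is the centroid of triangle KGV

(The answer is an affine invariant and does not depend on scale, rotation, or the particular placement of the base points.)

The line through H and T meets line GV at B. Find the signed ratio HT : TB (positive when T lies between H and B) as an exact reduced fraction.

HT:TB = -2/5

Set K = (0, 0), G = (1, 0), V = (0, 1); any affine frame gives the same invariant.
1. H lies on line GK with GH:HK = 1:4 ⇒ H = (4/5, 0)
2. T is the centroid of triangle KGV ⇒ T = (1/3, 1/3)
line HT meets GV at B = (3/2, -1/2)
T = H + t·(B−H) with t = -2/3, so HT:TB = -2/3:5/3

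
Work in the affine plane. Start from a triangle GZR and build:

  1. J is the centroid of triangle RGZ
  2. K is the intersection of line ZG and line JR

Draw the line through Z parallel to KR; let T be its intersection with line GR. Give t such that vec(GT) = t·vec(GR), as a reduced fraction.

Choose coordinates G = (0, 0), Z = (1, 0), R = (0, 1).
1. J is the centroid of triangle RGZ ⇒ J = (1/3, 1/3)
2. K is the intersection of line ZG and line JR ⇒ K = (1/2, 0)
through Z parallel to KR: direction (-1/2, 1); meets GR at T = (0, 2)
T = G + t·(R−G) with t = 2

t = 2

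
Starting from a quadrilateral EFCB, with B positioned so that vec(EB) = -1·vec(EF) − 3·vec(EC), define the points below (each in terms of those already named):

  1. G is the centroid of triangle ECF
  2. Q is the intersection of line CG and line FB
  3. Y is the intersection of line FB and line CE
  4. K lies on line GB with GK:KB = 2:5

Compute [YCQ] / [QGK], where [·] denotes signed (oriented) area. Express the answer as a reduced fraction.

Work in coordinates with E = (0, 0), F = (1, 0), C = (0, 1), B = (-1, -3).
1. G is the centroid of triangle ECF ⇒ G = (1/3, 1/3)
2. Q is the intersection of line CG and line FB ⇒ Q = (5/7, -3/7)
3. Y is the intersection of line FB and line CE ⇒ Y = (0, -3/2)
4. K lies on line GB with GK:KB = 2:5 ⇒ K = (-1/21, -13/21)
2·[YCQ] = -25/14, 2·[QGK] = 32/49
[YCQ]:[QGK] = -25/14:32/49 = -175/64

[YCQ]:[QGK] = -175/64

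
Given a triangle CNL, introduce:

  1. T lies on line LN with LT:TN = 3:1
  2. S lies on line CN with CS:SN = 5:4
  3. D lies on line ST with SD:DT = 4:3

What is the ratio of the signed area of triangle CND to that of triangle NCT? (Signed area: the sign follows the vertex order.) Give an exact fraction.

[CND]:[NCT] = -4/7

Assign C = (0, 0), N = (1, 0), L = (0, 1) — the answer is frame-independent, so this choice is without loss of generality.
1. T lies on line LN with LT:TN = 3:1 ⇒ T = (3/4, 1/4)
2. S lies on line CN with CS:SN = 5:4 ⇒ S = (5/9, 0)
3. D lies on line ST with SD:DT = 4:3 ⇒ D = (2/3, 1/7)
2·[CND] = 1/7, 2·[NCT] = -1/4
[CND]:[NCT] = 1/7:-1/4 = -4/7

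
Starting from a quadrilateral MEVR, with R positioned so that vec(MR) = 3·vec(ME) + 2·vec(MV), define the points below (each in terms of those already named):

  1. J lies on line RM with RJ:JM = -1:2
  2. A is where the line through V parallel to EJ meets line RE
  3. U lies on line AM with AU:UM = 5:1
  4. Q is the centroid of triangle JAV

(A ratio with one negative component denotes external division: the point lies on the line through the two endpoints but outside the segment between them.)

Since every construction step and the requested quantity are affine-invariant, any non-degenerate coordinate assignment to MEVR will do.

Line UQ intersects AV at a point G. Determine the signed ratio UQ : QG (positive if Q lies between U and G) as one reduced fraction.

Assign M = (0, 0), E = (1, 0), V = (0, 1), R = (3, 2) — the answer is frame-independent, so this choice is without loss of generality.
1. J lies on line RM with RJ:JM = -1:2 ⇒ J = (6, 4)
2. A is where the line through V parallel to EJ meets line RE ⇒ A = (10, 9)
3. U lies on line AM with AU:UM = 5:1 ⇒ U = (5/3, 3/2)
4. Q is the centroid of triangle JAV ⇒ Q = (16/3, 14/3)
line UQ meets AV at G = (310/21, 269/21)
Q = U + t·(G−U) with t = 7/25, so UQ:QG = 7/25:18/25

UQ:QG = 7/18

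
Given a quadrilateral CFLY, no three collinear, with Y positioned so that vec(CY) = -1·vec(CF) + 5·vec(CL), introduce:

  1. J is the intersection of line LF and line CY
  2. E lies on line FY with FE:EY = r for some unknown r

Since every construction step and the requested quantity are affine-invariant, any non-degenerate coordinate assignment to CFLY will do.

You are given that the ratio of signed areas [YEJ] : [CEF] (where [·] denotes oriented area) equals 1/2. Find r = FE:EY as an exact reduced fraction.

r = 3/2

Set C = (0, 0), F = (1, 0), L = (0, 1), Y = (-1, 5); any affine frame gives the same invariant.
1. J is the intersection of line LF and line CY ⇒ J = (-1/4, 5/4)
2. With FE:EY = r, write λ = r/(r+1) so E = F + λ·(Y−F); E is affine-linear in λ
Every point depending on E is an affine combination of E and λ-independent points, so each such coordinate is linear in λ; the λ² term in each signed area is a multiple of (Y−F)×(Y−F) = 0, so 2·[YEJ] and 2·[CEF] are each linear in λ. Evaluating at λ=0 and λ=1:
  2·[YEJ] = 15/4·λ − 15/4,   2·[CEF] = -5·λ
So [YEJ]:[CEF] = (15/4·λ − 15/4) / (-5·λ). Setting this equal to 1/2:
  15/4·λ − 15/4 = 1/2·(-5·λ)  ⇒  λ = 3/5
Then r = λ/(1−λ) = (3/5)/(2/5) = 3/2. Check: with r = 3/2, E = (-1/5, 3) and [YEJ]:[CEF] = 1/2 as required.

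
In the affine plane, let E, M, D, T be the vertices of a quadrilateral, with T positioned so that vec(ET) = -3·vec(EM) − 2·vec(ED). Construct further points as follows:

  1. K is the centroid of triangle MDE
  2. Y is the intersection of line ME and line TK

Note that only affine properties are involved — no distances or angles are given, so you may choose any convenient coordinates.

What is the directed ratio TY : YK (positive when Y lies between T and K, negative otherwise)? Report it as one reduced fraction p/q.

Choose coordinates E = (0, 0), M = (1, 0), D = (0, 1), T = (-3, -2).
1. K is the centroid of triangle MDE ⇒ K = (1/3, 1/3)
2. Y is the intersection of line ME and line TK ⇒ Y = (-1/7, 0)
Y = T + t·(K−T) with t = 6/7, so TY:YK = t:(1−t) = 6/7:1/7

TY:YK = 6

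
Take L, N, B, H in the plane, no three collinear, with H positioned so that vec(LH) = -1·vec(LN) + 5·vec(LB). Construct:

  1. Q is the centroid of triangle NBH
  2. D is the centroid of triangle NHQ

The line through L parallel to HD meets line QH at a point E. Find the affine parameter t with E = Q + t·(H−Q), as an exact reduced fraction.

Set L = (0, 0), N = (1, 0), B = (0, 1), H = (-1, 5); any affine frame gives the same invariant.
1. Q is the centroid of triangle NBH ⇒ Q = (0, 2)
2. D is the centroid of triangle NHQ ⇒ D = (0, 7/3)
through L parallel to HD: direction (1, -8/3); meets QH at E = (6, -16)
E = Q + t·(H−Q) with t = -6

t = -6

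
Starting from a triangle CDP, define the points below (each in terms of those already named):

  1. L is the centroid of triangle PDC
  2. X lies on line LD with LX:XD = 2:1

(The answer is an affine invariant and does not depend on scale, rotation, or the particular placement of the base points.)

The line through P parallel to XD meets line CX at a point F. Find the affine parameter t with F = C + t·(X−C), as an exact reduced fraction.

t = 2

Set C = (0, 0), D = (1, 0), P = (0, 1); any affine frame gives the same invariant.
1. L is the centroid of triangle PDC ⇒ L = (1/3, 1/3)
2. X lies on line LD with LX:XD = 2:1 ⇒ X = (7/9, 1/9)
through P parallel to XD: direction (2/9, -1/9); meets CX at F = (14/9, 2/9)
F = C + t·(X−C) with t = 2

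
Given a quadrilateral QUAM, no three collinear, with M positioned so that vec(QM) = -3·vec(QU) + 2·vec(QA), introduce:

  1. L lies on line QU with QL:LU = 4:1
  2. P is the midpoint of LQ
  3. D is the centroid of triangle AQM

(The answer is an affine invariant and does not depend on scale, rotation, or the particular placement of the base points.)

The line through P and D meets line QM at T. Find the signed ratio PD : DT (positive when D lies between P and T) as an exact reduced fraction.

PD:DT = -1/5

Choose coordinates Q = (0, 0), U = (1, 0), A = (0, 1), M = (-3, 2).
1. L lies on line QU with QL:LU = 4:1 ⇒ L = (4/5, 0)
2. P is the midpoint of LQ ⇒ P = (2/5, 0)
3. D is the centroid of triangle AQM ⇒ D = (-1, 1)
line PD meets QM at T = (6, -4)
D = P + t·(T−P) with t = -1/4, so PD:DT = -1/4:5/4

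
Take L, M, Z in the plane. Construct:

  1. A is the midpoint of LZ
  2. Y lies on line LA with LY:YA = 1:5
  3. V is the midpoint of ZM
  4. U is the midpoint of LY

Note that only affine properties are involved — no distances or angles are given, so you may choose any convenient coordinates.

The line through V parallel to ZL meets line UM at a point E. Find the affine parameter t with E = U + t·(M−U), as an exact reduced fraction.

Assign L = (0, 0), M = (1, 0), Z = (0, 1) — the answer is frame-independent, so this choice is without loss of generality.
1. A is the midpoint of LZ ⇒ A = (0, 1/2)
2. Y lies on line LA with LY:YA = 1:5 ⇒ Y = (0, 1/12)
3. V is the midpoint of ZM ⇒ V = (1/2, 1/2)
4. U is the midpoint of LY ⇒ U = (0, 1/24)
through V parallel to ZL: direction (0, -1); meets UM at E = (1/2, 1/48)
E = U + t·(M−U) with t = 1/2

t = 1/2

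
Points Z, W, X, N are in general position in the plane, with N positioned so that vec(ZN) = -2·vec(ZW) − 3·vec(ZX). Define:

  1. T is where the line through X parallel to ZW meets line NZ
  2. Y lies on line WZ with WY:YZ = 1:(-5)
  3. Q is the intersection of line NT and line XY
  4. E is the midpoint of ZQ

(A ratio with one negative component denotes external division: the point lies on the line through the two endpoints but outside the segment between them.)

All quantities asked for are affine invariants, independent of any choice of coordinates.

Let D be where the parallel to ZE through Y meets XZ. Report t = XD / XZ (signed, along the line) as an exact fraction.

Set Z = (0, 0), W = (1, 0), X = (0, 1), N = (-2, -3); any affine frame gives the same invariant.
1. T is where the line through X parallel to ZW meets line NZ ⇒ T = (2/3, 1)
2. Y lies on line WZ with WY:YZ = 1:(-5) ⇒ Y = (5/4, 0)
3. Q is the intersection of line NT and line XY ⇒ Q = (10/23, 15/23)
4. E is the midpoint of ZQ ⇒ E = (5/23, 15/46)
through Y parallel to ZE: direction (5/23, 15/46); meets XZ at D = (0, -15/8)
D = X + t·(Z−X) with t = 23/8

t = 23/8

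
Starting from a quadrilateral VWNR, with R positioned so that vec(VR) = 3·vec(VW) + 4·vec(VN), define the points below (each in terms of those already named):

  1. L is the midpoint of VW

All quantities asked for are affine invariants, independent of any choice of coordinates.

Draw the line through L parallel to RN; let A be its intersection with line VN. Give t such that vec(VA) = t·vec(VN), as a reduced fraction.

t = -1/2

Work in coordinates with V = (0, 0), W = (1, 0), N = (0, 1), R = (3, 4).
1. L is the midpoint of VW ⇒ L = (1/2, 0)
through L parallel to RN: direction (-3, -3); meets VN at A = (0, -1/2)
A = V + t·(N−V) with t = -1/2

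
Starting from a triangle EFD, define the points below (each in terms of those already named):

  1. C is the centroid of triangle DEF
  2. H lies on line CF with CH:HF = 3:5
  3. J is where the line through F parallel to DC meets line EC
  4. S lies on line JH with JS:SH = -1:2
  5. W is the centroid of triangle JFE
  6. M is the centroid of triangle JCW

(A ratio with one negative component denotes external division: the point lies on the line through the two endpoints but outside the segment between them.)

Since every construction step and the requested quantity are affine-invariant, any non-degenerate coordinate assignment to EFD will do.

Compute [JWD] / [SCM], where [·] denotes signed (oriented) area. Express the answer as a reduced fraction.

Set E = (0, 0), F = (1, 0), D = (0, 1); any affine frame gives the same invariant.
1. C is the centroid of triangle DEF ⇒ C = (1/3, 1/3)
2. H lies on line CF with CH:HF = 3:5 ⇒ H = (7/12, 5/24)
3. J is where the line through F parallel to DC meets line EC ⇒ J = (2/3, 2/3)
4. S lies on line JH with JS:SH = -1:2 ⇒ S = (3/4, 9/8)
5. W is the centroid of triangle JFE ⇒ W = (5/9, 2/9)
6. M is the centroid of triangle JCW ⇒ M = (14/27, 11/27)
2·[JWD] = -1/3, 2·[SCM] = 25/216
[JWD]:[SCM] = -1/3:25/216 = -72/25

[JWD]:[SCM] = -72/25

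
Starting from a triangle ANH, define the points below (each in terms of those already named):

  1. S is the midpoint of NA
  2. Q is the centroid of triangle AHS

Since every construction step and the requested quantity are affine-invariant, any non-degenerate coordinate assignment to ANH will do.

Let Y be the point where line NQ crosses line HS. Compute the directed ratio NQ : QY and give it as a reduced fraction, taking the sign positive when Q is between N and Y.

NQ:QY = -4

Set A = (0, 0), N = (1, 0), H = (0, 1); any affine frame gives the same invariant.
1. S is the midpoint of NA ⇒ S = (1/2, 0)
2. Q is the centroid of triangle AHS ⇒ Q = (1/6, 1/3)
line NQ meets HS at Y = (3/8, 1/4)
Q = N + t·(Y−N) with t = 4/3, so NQ:QY = 4/3:-1/3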